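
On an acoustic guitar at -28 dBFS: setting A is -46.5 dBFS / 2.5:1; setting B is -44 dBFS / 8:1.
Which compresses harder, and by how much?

B, by 2.9 dB

A: overshoot 18.5 dB → output overshoot 7.4 dB → GR 11.1 dB.
B: overshoot 16 dB → output overshoot 2 dB → GR 14 dB.
Difference: 2.9 dB in favour of B.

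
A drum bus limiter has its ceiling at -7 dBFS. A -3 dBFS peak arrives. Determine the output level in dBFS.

A brickwall limiter is an ∞:1 compressor: any input above the ceiling is clamped to -7 dBFS.

-7 dBFS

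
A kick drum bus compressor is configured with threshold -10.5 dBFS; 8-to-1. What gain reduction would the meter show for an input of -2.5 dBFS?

The signal is 8 dB above threshold.
A 8:1 ratio leaves 1 dB of that excess.
GR = overshoot in − overshoot out = 8 − 1 = 7 dB.

7 dB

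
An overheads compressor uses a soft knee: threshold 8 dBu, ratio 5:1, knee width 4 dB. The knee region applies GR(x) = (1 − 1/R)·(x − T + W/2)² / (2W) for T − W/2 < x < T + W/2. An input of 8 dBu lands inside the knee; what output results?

7.6 dBu

x − T + W/2 = 8 − 8 + 2 = 2.
GR = (1 − 1/5) × 2² / 8 = 0.8 × 4 / 8 = 0.4 dB.
Output = 8 − 0.4 = 7.6 dBu.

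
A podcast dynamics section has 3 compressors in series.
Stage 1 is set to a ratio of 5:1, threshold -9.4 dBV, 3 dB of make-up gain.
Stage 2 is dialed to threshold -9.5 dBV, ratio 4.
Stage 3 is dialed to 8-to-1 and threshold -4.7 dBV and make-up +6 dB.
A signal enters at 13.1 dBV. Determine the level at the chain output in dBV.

Stage 1: overshoot 22.5 dB → 22.5/5 = 4.5 dB → -4.9 dBV; +3 dB make-up → -1.9 dBV.
Stage 2: 7.6 dB above -9.5 dBV, reduced 4:1 to 1.9 dB above → -7.6 dBV.
Stage 3: below threshold (-7.6 ≤ -4.7); passes unchanged; make-up brings it to -1.6 dBV.

-1.6 dBV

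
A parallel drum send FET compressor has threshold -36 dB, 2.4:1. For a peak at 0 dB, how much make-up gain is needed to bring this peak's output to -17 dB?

Overshoot 36 dB → 36/2.4 = 15 dB after compression, so the compressed level is -36 + 15 = -21 dB.
Make-up = target − compressed = -17 − (-21) = 4 dB.

4 dB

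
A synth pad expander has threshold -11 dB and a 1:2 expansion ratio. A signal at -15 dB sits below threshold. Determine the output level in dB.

-19 dB

Undershoot = (-11) − (-15) = 4 dB.
At 1:2, that expands to 8 dB under threshold.
Output = -11 − 8 = -19 dB.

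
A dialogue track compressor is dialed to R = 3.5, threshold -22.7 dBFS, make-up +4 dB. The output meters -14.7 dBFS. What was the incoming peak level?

-8.7 dBFS

Before make-up, the level was -14.7 − 4 = -18.7 dBFS.
Post-compression overshoot = -18.7 − (-22.7) = 4 dB.
Input overshoot = R × output overshoot = 14 dB → input = -22.7 + 14 = -8.7 dBFS.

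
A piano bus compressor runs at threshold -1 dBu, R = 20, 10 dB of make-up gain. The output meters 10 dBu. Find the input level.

19 dBu

Stripping the +10 dB make-up gives 0 dBu at the gain stage.
Post-compression overshoot = 0 − (-1) = 1 dB.
Undo the ratio: input overshoot = 1 × 20 = 20 dB, giving input = 19 dBu.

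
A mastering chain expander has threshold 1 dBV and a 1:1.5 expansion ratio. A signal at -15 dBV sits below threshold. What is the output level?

Below threshold, a 1:1.5 expander applies gain = (1.5−1)×(T − x) of attenuation.
(1.5−1) × 16 = 8 dB, so output = -15 − 8 = -23 dBV.

-23 dBV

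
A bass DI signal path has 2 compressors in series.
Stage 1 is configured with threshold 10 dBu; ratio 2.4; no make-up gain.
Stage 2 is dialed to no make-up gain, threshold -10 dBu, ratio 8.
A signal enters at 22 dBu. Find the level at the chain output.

Stage 1: 12 dB above 10 dBu, reduced 2.4:1 to 5 dB above → 15 dBu.
Stage 2: 15 dBu is 25 dB over -10 dBu; at 8:1 that becomes 3.125 dB over, giving -6.875 dBu.

-6.875 dBu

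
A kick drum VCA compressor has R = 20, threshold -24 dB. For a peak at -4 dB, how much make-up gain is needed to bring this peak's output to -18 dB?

5 dB

The peak compresses to -24 + 20/20 = -23 dB.
To reach -18 dB requires -18 − (-23) = 5 dB of make-up.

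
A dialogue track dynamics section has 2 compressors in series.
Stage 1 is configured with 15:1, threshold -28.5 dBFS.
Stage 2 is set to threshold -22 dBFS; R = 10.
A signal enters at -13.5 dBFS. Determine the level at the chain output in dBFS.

Stage 1: overshoot 15 dB → 15/15 = 1 dB → -27.5 dBFS.
Stage 2: -27.5 dBFS ≤ -22 dBFS, so stage 2 doesn't engage; output -27.5 dBFS.

-27.5 dBFS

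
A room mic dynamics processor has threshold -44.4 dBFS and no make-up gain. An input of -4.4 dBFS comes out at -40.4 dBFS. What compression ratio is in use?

10:1

Input overshoot = -4.4 − (-44.4) = 40 dB; output overshoot = -40.4 − (-44.4) = 4 dB.
Ratio = 40 / 4 = 10.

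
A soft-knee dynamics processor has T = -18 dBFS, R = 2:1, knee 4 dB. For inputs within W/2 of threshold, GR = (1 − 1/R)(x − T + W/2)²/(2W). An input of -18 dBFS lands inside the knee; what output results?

x − T + W/2 = -18 − (-18) + 2 = 2.
GR = (1 − 1/2) × 2² / 8 = 0.5 × 4 / 8 = 0.25 dB.
Output = -18 − 0.25 = -18.25 dBFS.

-18.25 dBFS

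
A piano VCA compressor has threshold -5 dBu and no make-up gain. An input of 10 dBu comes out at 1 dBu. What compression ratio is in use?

2.5:1

Input overshoot = 10 − (-5) = 15 dB; output overshoot = 1 − (-5) = 6 dB.
Ratio = 15 / 6 = 2.5.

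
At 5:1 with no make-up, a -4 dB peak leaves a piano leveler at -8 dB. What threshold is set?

-9 dB

Input is 5 dB above T (since output overshoot × R = input overshoot: (-8 − T)·5 = -4 − T gives T = -9 dB).
Check: -9 + (-4 − (-9))/5 = -9 + 1 = -8 dB. ✓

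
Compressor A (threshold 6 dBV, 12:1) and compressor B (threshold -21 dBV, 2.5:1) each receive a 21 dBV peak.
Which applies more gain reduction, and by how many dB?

A: overshoot 15 dB → output overshoot 1.25 dB → GR 13.75 dB.
B: overshoot 42 dB → output overshoot 16.8 dB → GR 25.2 dB.
B applies 11.45 dB more gain reduction.

B, by 11.45 dB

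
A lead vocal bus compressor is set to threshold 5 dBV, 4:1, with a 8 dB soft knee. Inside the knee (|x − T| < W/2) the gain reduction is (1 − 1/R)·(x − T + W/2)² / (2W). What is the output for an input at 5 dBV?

x − T + W/2 = 5 − 5 + 4 = 4.
GR = (1 − 1/4) × 4² / 16 = 0.75 × 16 / 16 = 0.75 dB.
Output = 5 − 0.75 = 4.25 dBV.

4.25 dBV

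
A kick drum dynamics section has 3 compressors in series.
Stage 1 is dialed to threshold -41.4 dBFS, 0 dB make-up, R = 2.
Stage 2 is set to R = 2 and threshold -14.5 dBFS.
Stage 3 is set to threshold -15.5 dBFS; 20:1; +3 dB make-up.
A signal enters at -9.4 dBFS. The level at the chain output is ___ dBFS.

-22.4 dBFS

Stage 1: -9.4 dBFS is 32 dB over -41.4 dBFS; at 2:1 that becomes 16 dB over, giving -25.4 dBFS.
Stage 2: -25.4 dBFS is at or below the -14.5 dBFS threshold — no compression; output -25.4 dBFS.
Stage 3: -25.4 dBFS is at or below the -15.5 dBFS threshold — no compression; make-up brings it to -22.4 dBFS.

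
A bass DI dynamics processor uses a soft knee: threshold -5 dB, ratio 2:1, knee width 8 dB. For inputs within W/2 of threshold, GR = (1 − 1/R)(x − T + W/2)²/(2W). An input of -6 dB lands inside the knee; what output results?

-6.28125 dB

x − T + W/2 = -6 − (-5) + 4 = 3.
GR = (1 − 1/2) × 3² / 16 = 0.5 × 9 / 16 = 0.28125 dB.
Output = -6 − 0.28125 = -6.28125 dB.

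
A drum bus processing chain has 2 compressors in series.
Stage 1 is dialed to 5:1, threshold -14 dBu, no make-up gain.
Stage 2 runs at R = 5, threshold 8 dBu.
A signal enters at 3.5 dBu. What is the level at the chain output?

-10.5 dBu

Stage 1: 17.5 dB above -14 dBu, reduced 5:1 to 3.5 dB above → -10.5 dBu.
Stage 2: below threshold (-10.5 ≤ 8); passes unchanged; output -10.5 dBu.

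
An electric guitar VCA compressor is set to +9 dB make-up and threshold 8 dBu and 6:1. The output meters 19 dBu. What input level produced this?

20 dBu

Stripping the +9 dB make-up gives 10 dBu at the gain stage.
That's 2 dB above the 8 dBu threshold.
Undo the ratio: input overshoot = 2 × 6 = 12 dB, giving input = 20 dBu.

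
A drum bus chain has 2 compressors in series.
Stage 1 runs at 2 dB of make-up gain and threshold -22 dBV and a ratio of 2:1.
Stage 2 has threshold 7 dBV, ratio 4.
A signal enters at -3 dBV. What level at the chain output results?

Stage 1: overshoot 19 dB → 19/2 = 9.5 dB → -12.5 dBV; +2 dB make-up → -10.5 dBV.
Stage 2: -10.5 dBV is at or below the 7 dBV threshold — no compression; output -10.5 dBV.

-10.5 dBV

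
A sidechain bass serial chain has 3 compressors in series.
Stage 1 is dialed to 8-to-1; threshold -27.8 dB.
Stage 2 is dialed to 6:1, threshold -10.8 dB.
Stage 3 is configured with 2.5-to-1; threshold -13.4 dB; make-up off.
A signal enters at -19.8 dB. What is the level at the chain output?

-26.8 dB

Stage 1: 8 dB above -27.8 dB, reduced 8:1 to 1 dB above → -26.8 dB.
Stage 2: -26.8 dB ≤ -10.8 dB, so stage 2 doesn't engage; output -26.8 dB.
Stage 3: -26.8 dB is at or below the -13.4 dB threshold — no compression; output -26.8 dB.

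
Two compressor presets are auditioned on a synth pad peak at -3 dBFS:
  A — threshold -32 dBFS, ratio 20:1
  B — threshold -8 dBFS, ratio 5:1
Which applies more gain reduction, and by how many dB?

A, by 23.55 dB

A: 29 dB over, compressed to 1.45 dB over, so 27.55 dB of GR.
B: 5 dB over, compressed to 1 dB over, so 4 dB of GR.
Difference: 23.55 dB in favour of A.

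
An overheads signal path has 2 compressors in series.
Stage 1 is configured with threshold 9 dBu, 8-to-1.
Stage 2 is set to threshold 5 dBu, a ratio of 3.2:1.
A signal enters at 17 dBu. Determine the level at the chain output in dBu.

Stage 1: overshoot 8 dB → 8/8 = 1 dB → 10 dBu.
Stage 2: 10 dBu is 5 dB over 5 dBu; at 3.2:1 that becomes 1.5625 dB over, giving 6.5625 dBu.

6.5625 dBu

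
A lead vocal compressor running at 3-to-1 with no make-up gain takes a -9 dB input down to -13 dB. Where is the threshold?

-15 dB

Input is 6 dB above T (since output overshoot × R = input overshoot: (-13 − T)·3 = -9 − T gives T = -15 dB).
Check: -15 + (-9 − (-15))/3 = -15 + 2 = -13 dB. ✓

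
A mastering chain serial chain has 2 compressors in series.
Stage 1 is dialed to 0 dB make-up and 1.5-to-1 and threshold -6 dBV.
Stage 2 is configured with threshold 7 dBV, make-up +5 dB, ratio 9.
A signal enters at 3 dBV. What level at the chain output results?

5 dBV

Stage 1: overshoot 9 dB → 9/1.5 = 6 dB → 0 dBV.
Stage 2: 0 dBV is at or below the 7 dBV threshold — no compression; make-up brings it to 5 dBV.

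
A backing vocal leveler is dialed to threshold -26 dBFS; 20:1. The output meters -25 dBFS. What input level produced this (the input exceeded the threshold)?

-6 dBFS

The compressed level sits -25 − (-26) = 1 dB over threshold.
Input overshoot = R × output overshoot = 20 dB → input = -26 + 20 = -6 dBFS.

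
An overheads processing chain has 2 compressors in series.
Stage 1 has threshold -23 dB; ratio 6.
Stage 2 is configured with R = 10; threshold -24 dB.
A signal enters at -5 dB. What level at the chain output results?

Stage 1: 18 dB above -23 dB, reduced 6:1 to 3 dB above → -20 dB.
Stage 2: 4 dB above -24 dB, reduced 10:1 to 0.4 dB above → -23.6 dB.

-23.6 dB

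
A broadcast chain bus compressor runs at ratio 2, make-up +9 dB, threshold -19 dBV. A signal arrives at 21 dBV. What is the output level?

The input is 40 dB above the -19 dBV threshold.
2:1 compression reduces that to 40/2 = 20 dB over.
Output = -19 + 20 = 1 dBV; make-up adds 9 dB, giving 10 dBV.

10 dBV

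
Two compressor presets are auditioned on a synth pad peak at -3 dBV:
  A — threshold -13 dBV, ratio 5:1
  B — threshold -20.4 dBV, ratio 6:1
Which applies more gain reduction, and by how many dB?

A: GR = 10 − 10/5 = 8 dB.
B: GR = 17.4 − 17.4/6 = 14.5 dB.
B reduces 6.5 dB more.

B, by 6.5 dB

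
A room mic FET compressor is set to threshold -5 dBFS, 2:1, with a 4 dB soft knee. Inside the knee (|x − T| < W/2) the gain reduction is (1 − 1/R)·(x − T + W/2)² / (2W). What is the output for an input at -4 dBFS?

-4.5625 dBFS

x − T + W/2 = -4 − (-5) + 2 = 3.
GR = (1 − 1/2) × 3² / 8 = 0.5 × 9 / 8 = 0.5625 dB.
Output = -4 − 0.5625 = -4.5625 dBFS.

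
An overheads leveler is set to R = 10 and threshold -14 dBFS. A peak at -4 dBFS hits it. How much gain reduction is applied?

9 dB

Overshoot = -4 − (-14) = 10 dB.
After 10:1 compression the overshoot becomes 10/10 = 1 dB.
GR = overshoot in − overshoot out = 10 − 1 = 9 dB.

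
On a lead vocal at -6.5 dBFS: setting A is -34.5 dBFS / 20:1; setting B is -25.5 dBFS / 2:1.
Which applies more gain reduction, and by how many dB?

A, by 17.1 dB

A: GR = 28 − 28/20 = 26.6 dB.
B: GR = 19 − 19/2 = 9.5 dB.
Difference: 17.1 dB in favour of A.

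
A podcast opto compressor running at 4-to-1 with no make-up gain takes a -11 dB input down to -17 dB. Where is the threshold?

Let T be the threshold. Output overshoot = (input overshoot)/R, so -17 − T = (-11 − T)/4.
4·(-17 − T) = -11 − T → 3·T = -68 − (-11) = -57.
T = -57/3 = -19 dB.

-19 dB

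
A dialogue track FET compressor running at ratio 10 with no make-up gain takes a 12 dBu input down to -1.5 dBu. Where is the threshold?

Let T be the threshold. Output overshoot = (input overshoot)/R, so -1.5 − T = (12 − T)/10.
10·(-1.5 − T) = 12 − T → 9·T = -15 − 12 = -27.
T = -27/9 = -3 dBu.

-3 dBu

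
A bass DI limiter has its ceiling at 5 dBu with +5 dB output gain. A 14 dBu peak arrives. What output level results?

10 dBu

The limiter clamps the peak to its 5 dBu ceiling.
Output gain then adds 5 dB: 5 + 5 = 10 dBu.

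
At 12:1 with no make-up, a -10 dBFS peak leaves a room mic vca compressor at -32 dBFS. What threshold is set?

-34 dBFS

Input is 24 dB above T (since output overshoot × R = input overshoot: (-32 − T)·12 = -10 − T gives T = -34 dBFS).
Check: -34 + (-10 − (-34))/12 = -34 + 2 = -32 dBFS. ✓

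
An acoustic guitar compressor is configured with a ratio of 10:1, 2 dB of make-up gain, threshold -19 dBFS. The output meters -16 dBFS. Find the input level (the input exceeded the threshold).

-9 dBFS

Before make-up, the level was -16 − 2 = -18 dBFS.
Post-compression overshoot = -18 − (-19) = 1 dB.
Input overshoot = R × output overshoot = 10 dB → input = -19 + 10 = -9 dBFS.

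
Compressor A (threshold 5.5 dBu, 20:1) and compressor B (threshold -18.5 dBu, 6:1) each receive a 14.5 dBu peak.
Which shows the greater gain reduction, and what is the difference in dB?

B, by 18.95 dB

A: overshoot 9 dB → output overshoot 0.45 dB → GR 8.55 dB.
B: overshoot 33 dB → output overshoot 5.5 dB → GR 27.5 dB.
B reduces 18.95 dB more.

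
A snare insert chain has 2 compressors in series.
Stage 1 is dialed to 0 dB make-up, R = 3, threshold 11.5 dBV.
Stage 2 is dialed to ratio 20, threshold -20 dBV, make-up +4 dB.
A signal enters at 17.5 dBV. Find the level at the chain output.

Stage 1: 17.5 dBV is 6 dB over 11.5 dBV; at 3:1 that becomes 2 dB over, giving 13.5 dBV.
Stage 2: 33.5 dB above -20 dBV, reduced 20:1 to 1.675 dB above → -18.325 dBV; +4 dB make-up → -14.325 dBV.

-14.325 dBV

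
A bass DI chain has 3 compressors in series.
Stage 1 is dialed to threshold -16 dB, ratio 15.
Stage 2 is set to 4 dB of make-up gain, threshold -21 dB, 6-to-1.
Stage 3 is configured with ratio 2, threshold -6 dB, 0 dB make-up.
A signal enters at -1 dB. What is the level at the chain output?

Stage 1: -1 dB is 15 dB over -16 dB; at 15:1 that becomes 1 dB over, giving -15 dB.
Stage 2: -15 dB is 6 dB over -21 dB; at 6:1 that becomes 1 dB over, giving -20 dB; +4 dB make-up → -16 dB.
Stage 3: below threshold (-16 ≤ -6); passes unchanged; output -16 dB.

-16 dB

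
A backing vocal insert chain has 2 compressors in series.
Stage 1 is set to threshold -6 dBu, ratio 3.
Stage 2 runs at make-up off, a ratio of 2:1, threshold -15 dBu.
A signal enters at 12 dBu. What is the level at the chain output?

Stage 1: 18 dB above -6 dBu, reduced 3:1 to 6 dB above → 0 dBu.
Stage 2: 15 dB above -15 dBu, reduced 2:1 to 7.5 dB above → -7.5 dBu.

-7.5 dBu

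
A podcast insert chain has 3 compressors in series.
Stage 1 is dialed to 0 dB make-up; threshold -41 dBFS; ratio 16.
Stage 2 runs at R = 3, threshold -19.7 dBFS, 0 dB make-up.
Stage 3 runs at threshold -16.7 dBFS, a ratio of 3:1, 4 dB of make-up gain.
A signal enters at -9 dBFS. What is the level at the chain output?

Stage 1: overshoot 32 dB → 32/16 = 2 dB → -39 dBFS.
Stage 2: below threshold (-39 ≤ -19.7); passes unchanged; output -39 dBFS.
Stage 3: below threshold (-39 ≤ -16.7); passes unchanged; make-up brings it to -35 dBFS.

-35 dBFS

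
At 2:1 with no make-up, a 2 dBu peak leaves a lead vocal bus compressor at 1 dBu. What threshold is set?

Input is 2 dB above T (since output overshoot × R = input overshoot: (1 − T)·2 = 2 − T gives T = 0 dBu).
Check: 0 + (2 − 0)/2 = 0 + 1 = 1 dBu. ✓

0 dBu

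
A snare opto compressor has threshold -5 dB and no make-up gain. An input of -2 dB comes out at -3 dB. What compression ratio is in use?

1.5:1

Input overshoot = -2 − (-5) = 3 dB; output overshoot = -3 − (-5) = 2 dB.
Ratio = 3 / 2 = 1.5.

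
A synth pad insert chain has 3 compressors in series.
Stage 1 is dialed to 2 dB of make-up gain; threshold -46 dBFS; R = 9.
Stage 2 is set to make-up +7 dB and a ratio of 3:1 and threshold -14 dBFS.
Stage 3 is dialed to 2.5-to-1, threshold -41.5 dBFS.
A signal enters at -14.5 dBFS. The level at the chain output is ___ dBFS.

Stage 1: -14.5 dBFS is 31.5 dB over -46 dBFS; at 9:1 that becomes 3.5 dB over, giving -42.5 dBFS; +2 dB make-up → -40.5 dBFS.
Stage 2: -40.5 dBFS is at or below the -14 dBFS threshold — no compression; make-up brings it to -33.5 dBFS.
Stage 3: -33.5 dBFS is 8 dB over -41.5 dBFS; at 2.5:1 that becomes 3.2 dB over, giving -38.3 dBFS.

-38.3 dBFS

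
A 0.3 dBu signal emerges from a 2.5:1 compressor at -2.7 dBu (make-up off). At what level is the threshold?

-4.7 dBu

Gain reduction = 0.3 − (-2.7) = 3 dB; output overshoot = GR / (R − 1) = 3 / 1.5 = 2 dB.
Threshold = output − output overshoot = -2.7 − 2 = -4.7 dBu.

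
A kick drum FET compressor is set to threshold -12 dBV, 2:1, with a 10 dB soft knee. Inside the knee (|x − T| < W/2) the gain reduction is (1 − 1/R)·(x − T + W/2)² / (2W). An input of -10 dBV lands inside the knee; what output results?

-11.225 dBV

x − T + W/2 = -10 − (-12) + 5 = 7.
GR = (1 − 1/2) × 7² / 20 = 0.5 × 49 / 20 = 1.225 dB.
Output = -10 − 1.225 = -11.225 dBV.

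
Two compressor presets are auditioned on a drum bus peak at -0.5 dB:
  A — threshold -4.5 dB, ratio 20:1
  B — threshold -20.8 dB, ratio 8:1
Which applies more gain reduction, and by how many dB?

B, by 13.9625 dB

A: 4 dB over, compressed to 0.2 dB over, so 3.8 dB of GR.
B: 20.3 dB over, compressed to 2.5375 dB over, so 17.7625 dB of GR.
B reduces 13.9625 dB more.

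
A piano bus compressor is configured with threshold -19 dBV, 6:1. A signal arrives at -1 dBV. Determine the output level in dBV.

Overshoot: -1 − (-19) = 18 dB.
The 18 dB excess becomes 3 dB after 6:1 reduction.
Output = -19 + 3 = -16 dBV.

-16 dBV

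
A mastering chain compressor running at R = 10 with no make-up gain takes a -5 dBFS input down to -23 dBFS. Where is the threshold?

-25 dBFS

Let T be the threshold. Output overshoot = (input overshoot)/R, so -23 − T = (-5 − T)/10.
10·(-23 − T) = -5 − T → 9·T = -230 − (-5) = -225.
T = -225/9 = -25 dBFS.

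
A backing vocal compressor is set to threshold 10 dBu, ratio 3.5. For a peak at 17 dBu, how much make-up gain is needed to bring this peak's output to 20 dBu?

Without make-up, output = threshold + overshoot/3.5 = 10 + 2 = 12 dBu.
Gap to target: 8 dB.

8 dB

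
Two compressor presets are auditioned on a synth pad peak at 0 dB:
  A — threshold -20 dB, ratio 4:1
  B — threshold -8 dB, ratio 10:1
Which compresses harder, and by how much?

A, by 7.8 dB

A: overshoot 20 dB → output overshoot 5 dB → GR 15 dB.
B: overshoot 8 dB → output overshoot 0.8 dB → GR 7.2 dB.
A applies 7.8 dB more gain reduction.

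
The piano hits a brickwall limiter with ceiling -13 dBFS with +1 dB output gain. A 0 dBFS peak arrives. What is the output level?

-12 dBFS

A brickwall limiter is an ∞:1 compressor: any input above the ceiling is clamped to -13 dBFS.
Output gain then adds 1 dB: -13 + 1 = -12 dBFS.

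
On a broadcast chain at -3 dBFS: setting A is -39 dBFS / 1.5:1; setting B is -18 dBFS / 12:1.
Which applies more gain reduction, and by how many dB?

A: GR = 36 − 36/1.5 = 12 dB.
B: GR = 15 − 15/12 = 13.75 dB.
B applies 1.75 dB more gain reduction.

B, by 1.75 dB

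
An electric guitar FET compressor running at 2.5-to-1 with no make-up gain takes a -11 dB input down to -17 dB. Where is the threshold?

-21 dB

Input is 10 dB above T (since output overshoot × R = input overshoot: (-17 − T)·2.5 = -11 − T gives T = -21 dB).
Check: -21 + (-11 − (-21))/2.5 = -21 + 4 = -17 dB. ✓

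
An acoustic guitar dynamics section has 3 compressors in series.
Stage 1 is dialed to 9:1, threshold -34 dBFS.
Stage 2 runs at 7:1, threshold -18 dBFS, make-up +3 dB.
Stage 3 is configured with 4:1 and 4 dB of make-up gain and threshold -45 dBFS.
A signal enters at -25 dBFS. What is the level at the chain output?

-37.25 dBFS

Stage 1: -25 dBFS is 9 dB over -34 dBFS; at 9:1 that becomes 1 dB over, giving -33 dBFS.
Stage 2: -33 dBFS ≤ -18 dBFS, so stage 2 doesn't engage; make-up brings it to -30 dBFS.
Stage 3: 15 dB above -45 dBFS, reduced 4:1 to 3.75 dB above → -41.25 dBFS; +4 dB make-up → -37.25 dBFS.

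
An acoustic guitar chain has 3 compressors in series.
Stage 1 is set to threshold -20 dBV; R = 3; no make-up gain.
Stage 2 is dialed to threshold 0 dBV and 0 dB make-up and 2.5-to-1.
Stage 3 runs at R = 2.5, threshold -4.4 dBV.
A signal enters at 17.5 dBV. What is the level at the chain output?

-7.5 dBV

Stage 1: 37.5 dB above -20 dBV, reduced 3:1 to 12.5 dB above → -7.5 dBV.
Stage 2: below threshold (-7.5 ≤ 0); passes unchanged; output -7.5 dBV.
Stage 3: -7.5 dBV is at or below the -4.4 dBV threshold — no compression; output -7.5 dBV.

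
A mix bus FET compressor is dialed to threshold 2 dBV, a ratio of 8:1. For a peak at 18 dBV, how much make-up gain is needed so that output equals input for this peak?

Overshoot 16 dB → 16/8 = 2 dB after compression, so the compressed level is 2 + 2 = 4 dBV.
Make-up = target − compressed = 18 − 4 = 14 dB.

14 dB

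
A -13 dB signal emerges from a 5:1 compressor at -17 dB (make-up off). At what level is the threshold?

-18 dB

Input is 5 dB above T (since output overshoot × R = input overshoot: (-17 − T)·5 = -13 − T gives T = -18 dB).
Check: -18 + (-13 − (-18))/5 = -18 + 1 = -17 dB. ✓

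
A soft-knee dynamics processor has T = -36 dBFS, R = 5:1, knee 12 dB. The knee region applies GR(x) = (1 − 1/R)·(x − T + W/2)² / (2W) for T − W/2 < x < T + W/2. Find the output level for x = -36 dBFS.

x − T + W/2 = -36 − (-36) + 6 = 6.
GR = (1 − 1/5) × 6² / 24 = 0.8 × 36 / 24 = 1.2 dB.
Output = -36 − 1.2 = -37.2 dBFS.

-37.2 dBFS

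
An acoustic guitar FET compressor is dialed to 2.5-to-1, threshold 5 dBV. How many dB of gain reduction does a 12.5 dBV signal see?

4.5 dB

Overshoot = 12.5 − 5 = 7.5 dB.
A 2.5:1 ratio leaves 3 dB of that excess.
GR = overshoot in − overshoot out = 7.5 − 3 = 4.5 dB.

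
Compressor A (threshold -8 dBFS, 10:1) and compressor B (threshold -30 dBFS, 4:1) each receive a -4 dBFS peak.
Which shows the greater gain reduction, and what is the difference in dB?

B, by 15.9 dB

A: overshoot 4 dB → output overshoot 0.4 dB → GR 3.6 dB.
B: overshoot 26 dB → output overshoot 6.5 dB → GR 19.5 dB.
Difference: 15.9 dB in favour of B.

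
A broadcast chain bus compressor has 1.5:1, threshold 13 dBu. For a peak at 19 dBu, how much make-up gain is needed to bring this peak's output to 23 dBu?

6 dB

The peak compresses to 13 + 6/1.5 = 17 dBu.
To reach 23 dBu requires 23 − 17 = 6 dB of make-up.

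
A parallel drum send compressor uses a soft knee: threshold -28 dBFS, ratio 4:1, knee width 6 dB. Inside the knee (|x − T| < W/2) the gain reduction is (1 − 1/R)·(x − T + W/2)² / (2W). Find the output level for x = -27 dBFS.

x − T + W/2 = -27 − (-28) + 3 = 4.
GR = (1 − 1/4) × 4² / 12 = 0.75 × 16 / 12 = 1 dB.
Output = -27 − 1 = -28 dBFS.

-28 dBFS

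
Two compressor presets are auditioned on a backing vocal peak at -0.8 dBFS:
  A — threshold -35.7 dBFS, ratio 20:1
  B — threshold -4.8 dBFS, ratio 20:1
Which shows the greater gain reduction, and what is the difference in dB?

A: overshoot 34.9 dB → output overshoot 1.745 dB → GR 33.155 dB.
B: overshoot 4 dB → output overshoot 0.2 dB → GR 3.8 dB.
Difference: 29.355 dB in favour of A.

A, by 29.355 dB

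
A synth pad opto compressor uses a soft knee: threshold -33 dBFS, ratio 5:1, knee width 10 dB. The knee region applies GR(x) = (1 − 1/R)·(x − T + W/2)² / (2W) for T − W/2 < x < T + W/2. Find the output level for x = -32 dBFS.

-33.44 dBFS

x − T + W/2 = -32 − (-33) + 5 = 6.
GR = (1 − 1/5) × 6² / 20 = 0.8 × 36 / 20 = 1.44 dB.
Output = -32 − 1.44 = -33.44 dBFS.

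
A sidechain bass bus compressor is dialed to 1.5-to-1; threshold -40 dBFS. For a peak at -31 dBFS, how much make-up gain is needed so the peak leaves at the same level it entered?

3 dB

The peak compresses to -40 + 9/1.5 = -34 dBFS.
To reach -31 dBFS requires -31 − (-34) = 3 dB of make-up.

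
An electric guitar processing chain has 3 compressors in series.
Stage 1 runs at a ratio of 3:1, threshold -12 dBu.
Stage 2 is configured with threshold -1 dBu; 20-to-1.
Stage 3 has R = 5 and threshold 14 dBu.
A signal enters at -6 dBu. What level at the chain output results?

-10 dBu

Stage 1: overshoot 6 dB → 6/3 = 2 dB → -10 dBu.
Stage 2: below threshold (-10 ≤ -1); passes unchanged; output -10 dBu.
Stage 3: -10 dBu is at or below the 14 dBu threshold — no compression; output -10 dBu.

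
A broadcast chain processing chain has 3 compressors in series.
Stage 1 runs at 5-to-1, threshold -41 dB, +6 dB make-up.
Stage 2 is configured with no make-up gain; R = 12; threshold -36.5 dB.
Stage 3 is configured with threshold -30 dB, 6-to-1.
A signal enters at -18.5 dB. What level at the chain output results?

-36 dB

Stage 1: -18.5 dB is 22.5 dB over -41 dB; at 5:1 that becomes 4.5 dB over, giving -36.5 dB; +6 dB make-up → -30.5 dB.
Stage 2: 6 dB above -36.5 dB, reduced 12:1 to 0.5 dB above → -36 dB.
Stage 3: -36 dB is at or below the -30 dB threshold — no compression; output -36 dB.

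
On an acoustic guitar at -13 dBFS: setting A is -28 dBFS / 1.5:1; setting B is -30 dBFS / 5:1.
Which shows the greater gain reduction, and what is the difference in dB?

A: GR = 15 − 15/1.5 = 5 dB.
B: GR = 17 − 17/5 = 13.6 dB.
Difference: 8.6 dB in favour of B.

B, by 8.6 dB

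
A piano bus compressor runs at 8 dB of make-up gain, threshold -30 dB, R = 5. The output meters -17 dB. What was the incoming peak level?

Before make-up, the level was -17 − 8 = -25 dB.
The compressed level sits -25 − (-30) = 5 dB over threshold.
Undo the ratio: input overshoot = 5 × 5 = 25 dB, giving input = -5 dB.

-5 dB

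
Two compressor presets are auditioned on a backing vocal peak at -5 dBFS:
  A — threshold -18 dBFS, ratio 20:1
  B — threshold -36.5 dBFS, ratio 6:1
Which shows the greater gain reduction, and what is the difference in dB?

B, by 13.9 dB

A: GR = 13 − 13/20 = 12.35 dB.
B: GR = 31.5 − 31.5/6 = 26.25 dB.
B applies 13.9 dB more gain reduction.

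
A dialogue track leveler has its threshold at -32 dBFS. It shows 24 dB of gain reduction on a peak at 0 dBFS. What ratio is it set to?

Input overshoot = 0 − (-32) = 32 dB.
Output overshoot = 32 − 24 = 8 dB.
Ratio = input overshoot / output overshoot = 32 / 8 = 4.

4:1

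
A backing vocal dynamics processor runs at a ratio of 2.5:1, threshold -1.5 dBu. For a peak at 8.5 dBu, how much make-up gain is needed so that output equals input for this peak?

The peak compresses to -1.5 + 10/2.5 = 2.5 dBu.
To reach 8.5 dBu requires 8.5 − 2.5 = 6 dB of make-up.

6 dB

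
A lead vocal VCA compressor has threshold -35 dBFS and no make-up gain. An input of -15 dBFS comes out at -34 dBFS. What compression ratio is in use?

Input overshoot = -15 − (-35) = 20 dB; output overshoot = -34 − (-35) = 1 dB.
Ratio = 20 / 1 = 20.

20:1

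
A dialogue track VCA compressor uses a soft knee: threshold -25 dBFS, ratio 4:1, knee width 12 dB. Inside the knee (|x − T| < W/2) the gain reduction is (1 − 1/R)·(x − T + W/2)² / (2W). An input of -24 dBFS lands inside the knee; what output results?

x − T + W/2 = -24 − (-25) + 6 = 7.
GR = (1 − 1/4) × 7² / 24 = 0.75 × 49 / 24 = 1.53125 dB.
Output = -24 − 1.53125 = -25.53125 dBFS.

-25.53125 dBFS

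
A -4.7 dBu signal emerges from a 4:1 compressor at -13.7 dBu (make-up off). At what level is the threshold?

Let T be the threshold. Output overshoot = (input overshoot)/R, so -13.7 − T = (-4.7 − T)/4.
4·(-13.7 − T) = -4.7 − T → 3·T = -54.8 − (-4.7) = -50.1.
T = -50.1/3 = -16.7 dBu.

-16.7 dBu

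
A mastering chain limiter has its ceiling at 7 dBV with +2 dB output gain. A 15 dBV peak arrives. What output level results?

9 dBV

A brickwall limiter is an ∞:1 compressor: any input above the ceiling is clamped to 7 dBV.
Output gain then adds 2 dB: 7 + 2 = 9 dBV.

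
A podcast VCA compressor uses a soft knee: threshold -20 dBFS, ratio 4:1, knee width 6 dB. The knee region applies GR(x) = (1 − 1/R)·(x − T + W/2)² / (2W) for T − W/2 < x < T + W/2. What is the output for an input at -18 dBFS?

x − T + W/2 = -18 − (-20) + 3 = 5.
GR = (1 − 1/4) × 5² / 12 = 0.75 × 25 / 12 = 1.5625 dB.
Output = -18 − 1.5625 = -19.5625 dBFS.

-19.5625 dBFS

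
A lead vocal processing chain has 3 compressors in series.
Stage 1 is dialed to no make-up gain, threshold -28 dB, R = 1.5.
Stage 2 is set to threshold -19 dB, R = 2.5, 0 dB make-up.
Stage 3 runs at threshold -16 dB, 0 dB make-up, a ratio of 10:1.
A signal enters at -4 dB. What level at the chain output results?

-16.2 dB

Stage 1: overshoot 24 dB → 24/1.5 = 16 dB → -12 dB.
Stage 2: -12 dB is 7 dB over -19 dB; at 2.5:1 that becomes 2.8 dB over, giving -16.2 dB.
Stage 3: -16.2 dB is at or below the -16 dB threshold — no compression; output -16.2 dB.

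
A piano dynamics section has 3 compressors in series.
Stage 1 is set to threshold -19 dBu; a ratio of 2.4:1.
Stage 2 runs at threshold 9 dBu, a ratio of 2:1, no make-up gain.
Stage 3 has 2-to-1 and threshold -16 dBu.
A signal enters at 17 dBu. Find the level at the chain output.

-10 dBu

Stage 1: 17 dBu is 36 dB over -19 dBu; at 2.4:1 that becomes 15 dB over, giving -4 dBu.
Stage 2: -4 dBu ≤ 9 dBu, so stage 2 doesn't engage; output -4 dBu.
Stage 3: -4 dBu is 12 dB over -16 dBu; at 2:1 that becomes 6 dB over, giving -10 dBu.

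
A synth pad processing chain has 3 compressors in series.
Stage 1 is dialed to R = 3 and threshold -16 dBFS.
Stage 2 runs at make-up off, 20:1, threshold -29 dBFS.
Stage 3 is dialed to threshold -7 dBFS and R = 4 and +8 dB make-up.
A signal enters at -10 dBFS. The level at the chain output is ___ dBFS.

-20.25 dBFS

Stage 1: 6 dB above -16 dBFS, reduced 3:1 to 2 dB above → -14 dBFS.
Stage 2: 15 dB above -29 dBFS, reduced 20:1 to 0.75 dB above → -28.25 dBFS.
Stage 3: -28.25 dBFS ≤ -7 dBFS, so stage 3 doesn't engage; make-up brings it to -20.25 dBFS.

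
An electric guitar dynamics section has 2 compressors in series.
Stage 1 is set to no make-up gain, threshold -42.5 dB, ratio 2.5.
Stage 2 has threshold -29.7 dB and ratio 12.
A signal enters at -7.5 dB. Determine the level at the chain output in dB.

Stage 1: overshoot 35 dB → 35/2.5 = 14 dB → -28.5 dB.
Stage 2: 1.2 dB above -29.7 dB, reduced 12:1 to 0.1 dB above → -29.6 dB.

-29.6 dB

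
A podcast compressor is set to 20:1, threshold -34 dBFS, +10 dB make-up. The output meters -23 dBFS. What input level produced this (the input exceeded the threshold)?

Before make-up, the level was -23 − 10 = -33 dBFS.
The compressed level sits -33 − (-34) = 1 dB over threshold.
Undo the ratio: input overshoot = 1 × 20 = 20 dB, giving input = -14 dBFS.

-14 dBFS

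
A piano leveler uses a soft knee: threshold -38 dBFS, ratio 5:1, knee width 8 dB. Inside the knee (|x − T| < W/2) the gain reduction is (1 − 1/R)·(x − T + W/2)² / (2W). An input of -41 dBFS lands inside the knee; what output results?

x − T + W/2 = -41 − (-38) + 4 = 1.
GR = (1 − 1/5) × 1² / 16 = 0.8 × 1 / 16 = 0.05 dB.
Output = -41 − 0.05 = -41.05 dBFS.

-41.05 dBFS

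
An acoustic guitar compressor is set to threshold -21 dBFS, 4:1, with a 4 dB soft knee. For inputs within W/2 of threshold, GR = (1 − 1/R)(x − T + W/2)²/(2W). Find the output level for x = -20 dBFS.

x − T + W/2 = -20 − (-21) + 2 = 3.
GR = (1 − 1/4) × 3² / 8 = 0.75 × 9 / 8 = 0.84375 dB.
Output = -20 − 0.84375 = -20.84375 dBFS.

-20.84375 dBFS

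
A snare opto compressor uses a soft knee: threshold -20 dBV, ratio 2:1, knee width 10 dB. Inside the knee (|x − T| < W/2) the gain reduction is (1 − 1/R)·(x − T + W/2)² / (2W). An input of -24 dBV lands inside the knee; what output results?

-24.025 dBV

x − T + W/2 = -24 − (-20) + 5 = 1.
GR = (1 − 1/2) × 1² / 20 = 0.5 × 1 / 20 = 0.025 dB.
Output = -24 − 0.025 = -24.025 dBV.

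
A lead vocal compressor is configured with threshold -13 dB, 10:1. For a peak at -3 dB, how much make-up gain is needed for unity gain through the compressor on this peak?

9 dB

Overshoot 10 dB → 10/10 = 1 dB after compression, so the compressed level is -13 + 1 = -12 dB.
Make-up = target − compressed = -3 − (-12) = 9 dB.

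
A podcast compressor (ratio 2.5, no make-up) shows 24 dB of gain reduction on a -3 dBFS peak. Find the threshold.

-43 dBFS

Let T be the threshold. Output overshoot = (input overshoot)/R, so -27 − T = (-3 − T)/2.5.
2.5·(-27 − T) = -3 − T → 1.5·T = -67.5 − (-3) = -64.5.
T = -64.5/1.5 = -43 dBFS.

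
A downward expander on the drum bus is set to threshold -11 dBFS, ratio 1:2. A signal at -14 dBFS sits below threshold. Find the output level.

Below threshold, a 1:2 expander applies gain = (2−1)×(T − x) of attenuation.
(2−1) × 3 = 3 dB, so output = -14 − 3 = -17 dBFS.

-17 dBFS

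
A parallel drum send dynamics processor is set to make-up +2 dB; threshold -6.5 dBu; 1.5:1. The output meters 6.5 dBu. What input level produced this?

10 dBu

Remove make-up: 6.5 − 2 = 4.5 dBu.
The compressed level sits 4.5 − (-6.5) = 11 dB over threshold.
Before 1.5:1 compression the overshoot was 11 × 1.5 = 16.5 dB, so input = -6.5 + 16.5 = 10 dBu.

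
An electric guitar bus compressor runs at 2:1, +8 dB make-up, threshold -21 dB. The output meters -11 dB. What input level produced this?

-17 dB

Stripping the +8 dB make-up gives -19 dB at the gain stage.
Post-compression overshoot = -19 − (-21) = 2 dB.
Undo the ratio: input overshoot = 2 × 2 = 4 dB, giving input = -17 dB.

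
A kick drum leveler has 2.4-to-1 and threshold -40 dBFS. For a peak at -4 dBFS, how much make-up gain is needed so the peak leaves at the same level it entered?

Overshoot 36 dB → 36/2.4 = 15 dB after compression, so the compressed level is -40 + 15 = -25 dBFS.
Make-up = target − compressed = -4 − (-25) = 21 dB.

21 dB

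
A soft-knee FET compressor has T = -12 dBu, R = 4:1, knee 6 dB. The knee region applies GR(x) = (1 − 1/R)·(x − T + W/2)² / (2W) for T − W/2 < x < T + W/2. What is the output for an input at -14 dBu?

-14.0625 dBu

x − T + W/2 = -14 − (-12) + 3 = 1.
GR = (1 − 1/4) × 1² / 12 = 0.75 × 1 / 12 = 0.0625 dB.
Output = -14 − 0.0625 = -14.0625 dBu.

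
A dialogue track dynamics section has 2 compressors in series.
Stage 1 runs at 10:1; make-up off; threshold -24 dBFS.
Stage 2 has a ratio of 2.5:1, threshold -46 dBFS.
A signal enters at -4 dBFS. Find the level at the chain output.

Stage 1: overshoot 20 dB → 20/10 = 2 dB → -22 dBFS.
Stage 2: overshoot 24 dB → 24/2.5 = 9.6 dB → -36.4 dBFS.

-36.4 dBFS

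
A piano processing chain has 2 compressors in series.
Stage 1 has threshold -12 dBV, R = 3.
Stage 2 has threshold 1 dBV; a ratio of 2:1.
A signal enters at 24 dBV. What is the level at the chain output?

0 dBV

Stage 1: 24 dBV is 36 dB over -12 dBV; at 3:1 that becomes 12 dB over, giving 0 dBV.
Stage 2: 0 dBV is at or below the 1 dBV threshold — no compression; output 0 dBV.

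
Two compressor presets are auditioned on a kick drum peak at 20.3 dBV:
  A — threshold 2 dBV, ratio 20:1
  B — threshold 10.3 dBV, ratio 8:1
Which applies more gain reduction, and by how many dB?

A, by 8.635 dB

A: overshoot 18.3 dB → output overshoot 0.915 dB → GR 17.385 dB.
B: overshoot 10 dB → output overshoot 1.25 dB → GR 8.75 dB.
A applies 8.635 dB more gain reduction.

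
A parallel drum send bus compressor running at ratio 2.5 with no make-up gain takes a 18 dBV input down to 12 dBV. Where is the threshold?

8 dBV

Let T be the threshold. Output overshoot = (input overshoot)/R, so 12 − T = (18 − T)/2.5.
2.5·(12 − T) = 18 − T → 1.5·T = 30 − 18 = 12.
T = 12/1.5 = 8 dBV.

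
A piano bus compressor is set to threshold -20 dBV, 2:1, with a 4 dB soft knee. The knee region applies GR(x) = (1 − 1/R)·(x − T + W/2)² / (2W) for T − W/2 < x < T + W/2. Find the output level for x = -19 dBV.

-19.5625 dBV

x − T + W/2 = -19 − (-20) + 2 = 3.
GR = (1 − 1/2) × 3² / 8 = 0.5 × 9 / 8 = 0.5625 dB.
Output = -19 − 0.5625 = -19.5625 dBV.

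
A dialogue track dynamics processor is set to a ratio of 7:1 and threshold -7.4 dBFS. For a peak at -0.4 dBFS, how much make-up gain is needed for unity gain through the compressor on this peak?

Without make-up, output = threshold + overshoot/7 = -7.4 + 1 = -6.4 dBFS.
Gap to target: 6 dB.

6 dB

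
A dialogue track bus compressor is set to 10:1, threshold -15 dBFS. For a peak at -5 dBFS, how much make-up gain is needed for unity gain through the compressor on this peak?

9 dB

The peak compresses to -15 + 10/10 = -14 dBFS.
To reach -5 dBFS requires -5 − (-14) = 9 dB of make-up.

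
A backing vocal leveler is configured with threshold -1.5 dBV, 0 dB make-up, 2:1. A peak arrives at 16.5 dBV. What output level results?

7.5 dBV

The input is 18 dB above the -1.5 dBV threshold.
The 18 dB excess becomes 9 dB after 2:1 reduction.
So the level is -1.5 + 9 = 7.5 dBV.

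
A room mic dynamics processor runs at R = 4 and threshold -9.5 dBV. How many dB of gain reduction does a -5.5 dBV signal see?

3 dB

-5.5 dBV exceeds the threshold by 4 dB.
After 4:1 compression the overshoot becomes 4/4 = 1 dB.
Gain reduction = 4 − 1 = 3 dB.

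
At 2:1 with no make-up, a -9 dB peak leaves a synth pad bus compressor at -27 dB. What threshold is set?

Input is 36 dB above T (since output overshoot × R = input overshoot: (-27 − T)·2 = -9 − T gives T = -45 dB).
Check: -45 + (-9 − (-45))/2 = -45 + 18 = -27 dB. ✓

-45 dB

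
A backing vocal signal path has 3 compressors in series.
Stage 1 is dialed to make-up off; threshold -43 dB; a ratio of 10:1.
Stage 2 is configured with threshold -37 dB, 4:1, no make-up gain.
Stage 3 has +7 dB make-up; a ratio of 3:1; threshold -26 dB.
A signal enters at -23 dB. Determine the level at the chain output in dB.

Stage 1: 20 dB above -43 dB, reduced 10:1 to 2 dB above → -41 dB.
Stage 2: -41 dB is at or below the -37 dB threshold — no compression; output -41 dB.
Stage 3: -41 dB is at or below the -26 dB threshold — no compression; make-up brings it to -34 dB.

-34 dB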